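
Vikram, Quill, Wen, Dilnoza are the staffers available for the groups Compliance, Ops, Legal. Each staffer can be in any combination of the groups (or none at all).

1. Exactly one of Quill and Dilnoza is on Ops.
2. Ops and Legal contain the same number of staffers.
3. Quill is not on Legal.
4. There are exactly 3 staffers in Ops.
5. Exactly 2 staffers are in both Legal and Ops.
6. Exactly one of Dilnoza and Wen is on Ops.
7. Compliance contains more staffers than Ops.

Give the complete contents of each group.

Compliance = {Dilnoza, Quill, Vikram, Wen}; Ops = {Quill, Vikram, Wen}; Legal = {Dilnoza, Vikram, Wen}

From (3): Quill ∉ Legal.
Suppose Vikram ∉ Compliance: no assignment then satisfies all the clues, so Vikram ∈ Compliance.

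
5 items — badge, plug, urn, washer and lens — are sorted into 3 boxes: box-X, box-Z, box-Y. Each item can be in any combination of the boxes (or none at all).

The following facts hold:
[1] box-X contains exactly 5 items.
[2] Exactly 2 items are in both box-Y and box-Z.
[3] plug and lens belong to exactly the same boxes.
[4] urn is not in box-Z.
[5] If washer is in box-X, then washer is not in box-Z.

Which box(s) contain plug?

plug: box-X, box-Y, box-Z

From (4): urn ∉ box-Z.
(1): only 5 candidates remain for box-X, so all are in.
(5): washer ∉ box-Z.
Suppose plug ∉ box-Z: no assignment then satisfies all the clues, so plug ∈ box-Z.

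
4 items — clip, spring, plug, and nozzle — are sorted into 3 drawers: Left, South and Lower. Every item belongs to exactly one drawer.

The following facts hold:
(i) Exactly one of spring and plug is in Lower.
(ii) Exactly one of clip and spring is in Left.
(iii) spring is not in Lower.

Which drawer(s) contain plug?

plug: Lower

From (iii): spring ∉ Lower.
(i) (exactly one): plug ∈ Lower.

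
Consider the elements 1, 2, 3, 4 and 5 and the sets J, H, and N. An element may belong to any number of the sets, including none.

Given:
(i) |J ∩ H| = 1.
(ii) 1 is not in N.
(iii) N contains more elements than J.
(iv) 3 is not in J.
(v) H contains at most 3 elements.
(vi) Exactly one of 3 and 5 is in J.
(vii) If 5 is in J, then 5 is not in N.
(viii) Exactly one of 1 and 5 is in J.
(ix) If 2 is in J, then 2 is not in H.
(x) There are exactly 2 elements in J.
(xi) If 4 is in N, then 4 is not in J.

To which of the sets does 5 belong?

5: H, J

From (ii): 1 ∉ N.
From (iv): 3 ∉ J.
(vi) (exactly one): 5 ∈ J.
(vii): 5 ∉ N.
(viii) (exactly one): 1 ∉ J.
Suppose 5 ∉ H: no assignment then satisfies all the clues, so 5 ∈ H.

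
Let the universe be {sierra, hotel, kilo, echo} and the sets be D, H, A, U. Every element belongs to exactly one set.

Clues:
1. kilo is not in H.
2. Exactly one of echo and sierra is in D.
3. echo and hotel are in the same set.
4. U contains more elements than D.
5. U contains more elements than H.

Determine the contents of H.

H = {}

From (1): kilo ∉ H.
Suppose sierra ∈ H: no assignment then satisfies all the clues, so sierra ∉ H.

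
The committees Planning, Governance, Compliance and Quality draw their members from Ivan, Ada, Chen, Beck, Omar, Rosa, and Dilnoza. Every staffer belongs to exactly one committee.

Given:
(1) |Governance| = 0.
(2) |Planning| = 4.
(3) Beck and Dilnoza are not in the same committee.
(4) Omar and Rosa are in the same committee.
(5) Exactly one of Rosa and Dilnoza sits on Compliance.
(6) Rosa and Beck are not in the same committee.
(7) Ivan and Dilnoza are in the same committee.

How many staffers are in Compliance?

2

(1): Governance already has 0, so the rest are out.
Suppose Ivan ∈ Quality: no assignment then satisfies all the clues, so Ivan ∉ Quality.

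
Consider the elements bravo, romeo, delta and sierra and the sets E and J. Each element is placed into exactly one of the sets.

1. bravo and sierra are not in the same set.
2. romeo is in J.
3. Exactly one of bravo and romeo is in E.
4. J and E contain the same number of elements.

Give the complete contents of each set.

E = {bravo, delta}; J = {romeo, sierra}

From (2): romeo ∈ J.
(3) (exactly one): bravo ∈ E.
(1): sierra ∉ E.
Only one set left: sierra ∈ J.
Suppose delta ∉ E: no assignment then satisfies all the clues, so delta ∈ E.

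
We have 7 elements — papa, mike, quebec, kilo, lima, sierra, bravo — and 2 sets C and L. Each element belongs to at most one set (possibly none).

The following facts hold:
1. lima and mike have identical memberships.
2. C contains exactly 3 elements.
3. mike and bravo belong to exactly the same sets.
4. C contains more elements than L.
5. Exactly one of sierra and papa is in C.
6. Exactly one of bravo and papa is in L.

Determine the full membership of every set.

C = {kilo, quebec, sierra}; L = {papa}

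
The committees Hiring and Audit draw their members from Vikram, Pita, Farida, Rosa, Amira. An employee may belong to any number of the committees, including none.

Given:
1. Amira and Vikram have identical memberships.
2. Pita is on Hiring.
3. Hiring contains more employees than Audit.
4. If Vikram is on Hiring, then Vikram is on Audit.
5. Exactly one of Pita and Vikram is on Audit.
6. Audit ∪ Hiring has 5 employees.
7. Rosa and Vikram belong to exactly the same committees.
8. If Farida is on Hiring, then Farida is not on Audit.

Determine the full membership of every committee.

From (2): Pita ∈ Hiring.
Suppose Vikram ∉ Hiring: no assignment then satisfies all the clues, so Vikram ∈ Hiring.

Hiring = {Amira, Farida, Pita, Rosa, Vikram}; Audit = {Amira, Rosa, Vikram}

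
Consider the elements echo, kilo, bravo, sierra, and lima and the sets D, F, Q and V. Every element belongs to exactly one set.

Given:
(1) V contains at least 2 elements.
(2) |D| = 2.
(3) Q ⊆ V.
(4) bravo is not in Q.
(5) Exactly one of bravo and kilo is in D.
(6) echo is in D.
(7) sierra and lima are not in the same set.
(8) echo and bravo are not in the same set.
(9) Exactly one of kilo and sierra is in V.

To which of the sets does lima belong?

From (4): bravo ∉ Q.
From (6): echo ∈ D.
(8): bravo ∉ D.
(5) (exactly one): kilo ∈ D.
(9) (exactly one): sierra ∈ V.
(2): D already has 2, so the rest are out.
(7): lima ∉ V.
(1): only 2 candidates remain for V, so all are in.
(3) contrapositive: lima ∉ Q.
Only one set left: lima ∈ F.

lima: F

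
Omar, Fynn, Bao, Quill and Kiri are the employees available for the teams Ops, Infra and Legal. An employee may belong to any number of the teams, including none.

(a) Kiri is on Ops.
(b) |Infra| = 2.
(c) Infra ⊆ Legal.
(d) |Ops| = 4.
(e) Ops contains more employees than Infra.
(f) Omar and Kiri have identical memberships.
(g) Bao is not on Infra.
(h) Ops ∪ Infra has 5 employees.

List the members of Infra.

Infra = {Fynn, Quill}

From (a): Kiri ∈ Ops.
From (g): Bao ∉ Infra.
(f): Omar matches Kiri: Omar ∈ Ops.
Suppose Omar ∈ Infra: no assignment then satisfies all the clues, so Omar ∉ Infra.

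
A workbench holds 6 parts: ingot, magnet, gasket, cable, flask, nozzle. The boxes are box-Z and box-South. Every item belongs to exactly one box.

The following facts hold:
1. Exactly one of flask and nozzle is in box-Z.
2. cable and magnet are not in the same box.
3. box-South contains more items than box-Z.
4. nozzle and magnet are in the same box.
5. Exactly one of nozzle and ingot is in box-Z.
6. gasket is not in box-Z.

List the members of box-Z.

box-Z = {magnet, nozzle}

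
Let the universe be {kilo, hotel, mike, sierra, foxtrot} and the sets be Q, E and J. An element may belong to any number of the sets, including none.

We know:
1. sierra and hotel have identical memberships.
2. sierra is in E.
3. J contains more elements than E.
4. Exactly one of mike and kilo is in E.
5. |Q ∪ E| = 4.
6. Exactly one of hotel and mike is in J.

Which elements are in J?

J = {foxtrot, hotel, kilo, sierra}

From (2): sierra ∈ E.
(1): hotel matches sierra: hotel ∈ E.
Suppose kilo ∉ J: no assignment then satisfies all the clues, so kilo ∈ J.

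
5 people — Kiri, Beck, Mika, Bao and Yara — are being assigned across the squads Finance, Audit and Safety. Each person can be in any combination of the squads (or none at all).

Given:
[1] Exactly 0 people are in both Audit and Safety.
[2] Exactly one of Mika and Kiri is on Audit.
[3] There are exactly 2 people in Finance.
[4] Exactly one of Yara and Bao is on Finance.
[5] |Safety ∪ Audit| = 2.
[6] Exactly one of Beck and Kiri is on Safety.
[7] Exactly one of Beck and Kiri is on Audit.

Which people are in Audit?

Audit = {Kiri}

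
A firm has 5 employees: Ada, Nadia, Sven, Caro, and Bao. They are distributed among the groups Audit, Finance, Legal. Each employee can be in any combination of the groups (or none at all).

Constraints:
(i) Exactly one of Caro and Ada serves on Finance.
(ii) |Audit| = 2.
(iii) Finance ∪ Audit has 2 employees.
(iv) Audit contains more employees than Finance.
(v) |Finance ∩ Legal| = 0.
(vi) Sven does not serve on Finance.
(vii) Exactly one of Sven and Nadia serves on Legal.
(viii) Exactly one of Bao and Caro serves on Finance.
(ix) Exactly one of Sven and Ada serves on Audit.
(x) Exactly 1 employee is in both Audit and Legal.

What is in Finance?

Finance = {Caro}

From (vi): Sven ∉ Finance.
Suppose Ada ∈ Finance: no assignment then satisfies all the clues, so Ada ∉ Finance.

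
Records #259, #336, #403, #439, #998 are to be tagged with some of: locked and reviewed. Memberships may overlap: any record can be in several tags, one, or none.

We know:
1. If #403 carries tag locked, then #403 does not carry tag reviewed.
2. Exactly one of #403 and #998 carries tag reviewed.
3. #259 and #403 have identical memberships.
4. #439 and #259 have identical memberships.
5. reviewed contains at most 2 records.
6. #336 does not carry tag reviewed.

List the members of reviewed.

reviewed = {#998}

From (6): #336 ∉ reviewed.
Suppose #259 ∈ reviewed: no assignment then satisfies all the clues, so #259 ∉ reviewed.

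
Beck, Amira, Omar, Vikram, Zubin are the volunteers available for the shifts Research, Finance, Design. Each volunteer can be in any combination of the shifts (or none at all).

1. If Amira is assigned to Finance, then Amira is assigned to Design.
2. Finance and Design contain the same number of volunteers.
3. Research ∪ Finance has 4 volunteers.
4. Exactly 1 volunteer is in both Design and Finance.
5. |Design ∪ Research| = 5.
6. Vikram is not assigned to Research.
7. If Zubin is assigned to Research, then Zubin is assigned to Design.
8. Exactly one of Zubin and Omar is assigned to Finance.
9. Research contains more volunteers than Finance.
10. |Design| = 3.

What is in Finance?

Finance = {Amira, Beck, Omar}

From (6): Vikram ∉ Research.
Suppose Beck ∉ Finance: no assignment then satisfies all the clues, so Beck ∈ Finance.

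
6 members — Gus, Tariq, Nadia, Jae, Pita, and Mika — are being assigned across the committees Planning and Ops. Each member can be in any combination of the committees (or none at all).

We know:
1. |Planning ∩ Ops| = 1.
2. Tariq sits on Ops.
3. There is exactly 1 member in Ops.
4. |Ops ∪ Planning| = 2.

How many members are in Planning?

2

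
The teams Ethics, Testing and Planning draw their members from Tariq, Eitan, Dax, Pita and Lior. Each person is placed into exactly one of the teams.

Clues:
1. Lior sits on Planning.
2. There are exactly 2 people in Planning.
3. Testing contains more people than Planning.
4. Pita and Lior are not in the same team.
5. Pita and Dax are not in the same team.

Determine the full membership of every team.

From (1): Lior ∈ Planning.
(4): Pita ∉ Planning.
Suppose Tariq ∈ Ethics: no assignment then satisfies all the clues, so Tariq ∉ Ethics.

Ethics = {}; Testing = {Eitan, Pita, Tariq}; Planning = {Dax, Lior}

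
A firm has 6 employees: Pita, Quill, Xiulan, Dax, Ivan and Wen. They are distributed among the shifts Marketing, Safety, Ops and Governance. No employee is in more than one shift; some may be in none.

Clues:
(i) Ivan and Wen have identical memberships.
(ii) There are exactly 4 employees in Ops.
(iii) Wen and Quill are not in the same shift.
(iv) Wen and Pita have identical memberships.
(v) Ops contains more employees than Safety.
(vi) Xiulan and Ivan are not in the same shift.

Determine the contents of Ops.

Ops = {Dax, Ivan, Pita, Wen}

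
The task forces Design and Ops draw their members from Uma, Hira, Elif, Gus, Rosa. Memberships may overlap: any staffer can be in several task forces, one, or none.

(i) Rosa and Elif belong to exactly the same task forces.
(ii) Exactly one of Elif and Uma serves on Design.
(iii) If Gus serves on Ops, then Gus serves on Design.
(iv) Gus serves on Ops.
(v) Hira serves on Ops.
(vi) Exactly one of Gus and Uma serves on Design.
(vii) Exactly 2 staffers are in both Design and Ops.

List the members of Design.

From (iv): Gus ∈ Ops.
From (v): Hira ∈ Ops.
(iii): Gus ∈ Design.
(vi) (exactly one): Uma ∉ Design.
(ii) (exactly one): Elif ∈ Design.
(i): Rosa matches Elif: Rosa ∈ Design.
Suppose Hira ∉ Design: no assignment then satisfies all the clues, so Hira ∈ Design.

Design = {Elif, Gus, Hira, Rosa}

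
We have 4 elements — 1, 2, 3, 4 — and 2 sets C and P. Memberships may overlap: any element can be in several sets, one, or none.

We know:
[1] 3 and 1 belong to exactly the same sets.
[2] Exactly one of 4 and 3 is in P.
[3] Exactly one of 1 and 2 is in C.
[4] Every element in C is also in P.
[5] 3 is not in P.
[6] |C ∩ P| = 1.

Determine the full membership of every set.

C = {2}; P = {2, 4}

From (5): 3 ∉ P.
(1): 1 matches 3: 1 ∉ P.
(2) (exactly one): 4 ∈ P.
(4) contrapositive: 1 ∉ C.
(4) contrapositive: 3 ∉ C.
(3) (exactly one): 2 ∈ C.
(4) with 2 ∈ C: 2 ∈ P.
Suppose 4 ∈ C: no assignment then satisfies all the clues, so 4 ∉ C.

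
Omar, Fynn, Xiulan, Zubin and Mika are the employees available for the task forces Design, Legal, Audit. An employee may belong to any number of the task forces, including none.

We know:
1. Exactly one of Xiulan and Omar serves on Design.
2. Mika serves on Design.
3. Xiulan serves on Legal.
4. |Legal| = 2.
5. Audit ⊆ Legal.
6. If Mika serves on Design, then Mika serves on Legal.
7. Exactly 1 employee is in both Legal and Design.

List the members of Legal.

From (2): Mika ∈ Design.
From (3): Xiulan ∈ Legal.
(6): Mika ∈ Legal.
(4): Legal already has 2, so the rest are out.
(5) contrapositive: Omar ∉ Audit.
(5) contrapositive: Fynn ∉ Audit.
(5) contrapositive: Zubin ∉ Audit.

Legal = {Mika, Xiulan}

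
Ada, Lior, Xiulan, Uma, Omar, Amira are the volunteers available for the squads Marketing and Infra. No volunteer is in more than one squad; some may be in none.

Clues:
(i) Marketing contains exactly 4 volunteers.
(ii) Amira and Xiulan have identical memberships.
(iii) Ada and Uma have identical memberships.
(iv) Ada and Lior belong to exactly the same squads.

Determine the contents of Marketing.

Marketing = {Ada, Lior, Omar, Uma}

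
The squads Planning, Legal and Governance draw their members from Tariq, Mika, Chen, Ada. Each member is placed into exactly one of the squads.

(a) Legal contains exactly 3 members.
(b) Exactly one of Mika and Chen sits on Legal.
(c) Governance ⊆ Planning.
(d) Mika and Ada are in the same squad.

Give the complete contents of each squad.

Planning = {Chen}; Legal = {Ada, Mika, Tariq}; Governance = {}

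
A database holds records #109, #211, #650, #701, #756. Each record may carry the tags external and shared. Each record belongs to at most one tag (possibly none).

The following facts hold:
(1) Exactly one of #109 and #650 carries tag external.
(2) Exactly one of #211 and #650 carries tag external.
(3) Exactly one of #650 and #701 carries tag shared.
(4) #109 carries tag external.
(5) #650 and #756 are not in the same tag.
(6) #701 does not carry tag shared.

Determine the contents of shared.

From (4): #109 ∈ external.
From (6): #701 ∉ shared.
(1) (exactly one): #650 ∉ external.
(2) (exactly one): #211 ∈ external.
(3) (exactly one): #650 ∈ shared.
(5): #756 ∉ shared.

shared = {#650}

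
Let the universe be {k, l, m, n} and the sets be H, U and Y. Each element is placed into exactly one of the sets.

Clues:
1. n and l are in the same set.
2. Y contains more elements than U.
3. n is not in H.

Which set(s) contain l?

l: Y

From (3): n ∉ H.
(1): l matches n: l ∉ H.
Suppose l ∈ U: no assignment then satisfies all the clues, so l ∉ U.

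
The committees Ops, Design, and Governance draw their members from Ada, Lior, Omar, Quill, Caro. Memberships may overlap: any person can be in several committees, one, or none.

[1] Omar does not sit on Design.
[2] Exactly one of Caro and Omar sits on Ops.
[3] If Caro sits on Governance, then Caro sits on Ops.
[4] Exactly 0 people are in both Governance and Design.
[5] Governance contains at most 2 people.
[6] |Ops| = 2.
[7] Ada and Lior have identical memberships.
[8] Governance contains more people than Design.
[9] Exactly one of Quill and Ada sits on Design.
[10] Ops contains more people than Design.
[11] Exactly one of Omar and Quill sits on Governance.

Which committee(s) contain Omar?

Omar: Governance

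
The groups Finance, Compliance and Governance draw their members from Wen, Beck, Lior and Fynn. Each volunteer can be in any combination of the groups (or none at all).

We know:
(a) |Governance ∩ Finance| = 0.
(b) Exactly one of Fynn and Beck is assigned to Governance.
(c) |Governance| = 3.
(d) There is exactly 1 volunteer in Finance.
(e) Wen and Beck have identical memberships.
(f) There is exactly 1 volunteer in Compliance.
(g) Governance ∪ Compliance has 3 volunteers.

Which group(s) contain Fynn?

Fynn: Finance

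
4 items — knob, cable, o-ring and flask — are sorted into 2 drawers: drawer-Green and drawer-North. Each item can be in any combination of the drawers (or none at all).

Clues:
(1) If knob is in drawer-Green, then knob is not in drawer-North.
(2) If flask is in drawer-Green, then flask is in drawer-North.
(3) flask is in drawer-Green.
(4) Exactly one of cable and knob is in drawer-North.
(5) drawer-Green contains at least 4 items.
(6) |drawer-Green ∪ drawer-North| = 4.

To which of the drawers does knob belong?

From (3): flask ∈ drawer-Green.
(2): flask ∈ drawer-North.
(5): only 4 candidates remain for drawer-Green, so all are in.
(1): knob ∉ drawer-North.
(4) (exactly one): cable ∈ drawer-North.

knob: drawer-Green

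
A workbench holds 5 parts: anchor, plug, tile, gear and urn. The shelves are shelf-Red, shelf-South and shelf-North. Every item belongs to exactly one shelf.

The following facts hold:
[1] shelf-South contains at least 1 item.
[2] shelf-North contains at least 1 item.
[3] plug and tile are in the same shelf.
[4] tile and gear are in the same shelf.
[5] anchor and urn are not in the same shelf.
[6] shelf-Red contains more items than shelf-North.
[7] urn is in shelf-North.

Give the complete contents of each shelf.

shelf-Red = {gear, plug, tile}; shelf-South = {anchor}; shelf-North = {urn}

From (7): urn ∈ shelf-North.
(5): anchor ∉ shelf-North.
Suppose anchor ∈ shelf-Red: no assignment then satisfies all the clues, so anchor ∉ shelf-Red.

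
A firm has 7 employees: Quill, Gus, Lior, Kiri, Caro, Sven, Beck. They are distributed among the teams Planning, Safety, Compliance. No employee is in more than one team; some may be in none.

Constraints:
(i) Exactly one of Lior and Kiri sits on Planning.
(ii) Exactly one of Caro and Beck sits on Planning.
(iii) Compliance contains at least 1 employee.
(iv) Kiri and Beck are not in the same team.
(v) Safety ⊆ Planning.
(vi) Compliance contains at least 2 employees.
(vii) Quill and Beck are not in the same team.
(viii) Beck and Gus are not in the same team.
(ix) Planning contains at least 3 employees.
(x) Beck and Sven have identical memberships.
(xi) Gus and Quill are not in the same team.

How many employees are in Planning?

3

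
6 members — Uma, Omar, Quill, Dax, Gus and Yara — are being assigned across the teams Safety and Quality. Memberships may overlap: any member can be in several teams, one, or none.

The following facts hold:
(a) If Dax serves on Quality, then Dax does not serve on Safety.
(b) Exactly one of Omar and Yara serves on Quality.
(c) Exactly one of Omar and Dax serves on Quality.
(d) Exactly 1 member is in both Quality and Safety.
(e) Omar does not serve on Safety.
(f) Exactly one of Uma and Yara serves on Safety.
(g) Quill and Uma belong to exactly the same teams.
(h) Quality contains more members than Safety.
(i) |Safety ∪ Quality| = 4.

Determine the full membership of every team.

Safety = {Yara}; Quality = {Dax, Quill, Uma, Yara}

From (e): Omar ∉ Safety.
Suppose Uma ∈ Safety: no assignment then satisfies all the clues, so Uma ∉ Safety.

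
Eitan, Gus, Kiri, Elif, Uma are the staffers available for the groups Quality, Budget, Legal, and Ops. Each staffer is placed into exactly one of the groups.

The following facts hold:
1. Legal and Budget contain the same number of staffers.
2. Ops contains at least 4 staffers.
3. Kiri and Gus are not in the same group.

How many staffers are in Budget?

0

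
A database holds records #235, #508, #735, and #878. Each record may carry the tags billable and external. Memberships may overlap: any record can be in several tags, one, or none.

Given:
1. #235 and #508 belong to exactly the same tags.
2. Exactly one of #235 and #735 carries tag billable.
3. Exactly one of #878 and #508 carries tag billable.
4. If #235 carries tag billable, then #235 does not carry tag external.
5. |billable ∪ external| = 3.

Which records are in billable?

billable = {#235, #508}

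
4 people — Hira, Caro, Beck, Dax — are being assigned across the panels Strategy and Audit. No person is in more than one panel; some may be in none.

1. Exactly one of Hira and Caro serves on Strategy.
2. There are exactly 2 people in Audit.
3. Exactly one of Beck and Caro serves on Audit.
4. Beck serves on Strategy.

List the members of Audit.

From (4): Beck ∈ Strategy.
(3) (exactly one): Caro ∈ Audit.
(1) (exactly one): Hira ∈ Strategy.
(2): only 2 candidates remain for Audit, so all are in.

Audit = {Caro, Dax}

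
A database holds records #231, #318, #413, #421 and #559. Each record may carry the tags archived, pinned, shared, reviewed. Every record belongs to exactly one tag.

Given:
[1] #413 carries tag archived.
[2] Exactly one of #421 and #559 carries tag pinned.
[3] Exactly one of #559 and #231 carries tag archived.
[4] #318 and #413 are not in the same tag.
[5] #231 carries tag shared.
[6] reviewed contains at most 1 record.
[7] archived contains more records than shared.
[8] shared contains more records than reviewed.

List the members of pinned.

From (1): #413 ∈ archived.
From (5): #231 ∈ shared.
(3) (exactly one): #559 ∈ archived.
(4): #318 ∉ archived.
(2) (exactly one): #421 ∈ pinned.
Suppose #318 ∉ pinned: no assignment then satisfies all the clues, so #318 ∈ pinned.

pinned = {#318, #421}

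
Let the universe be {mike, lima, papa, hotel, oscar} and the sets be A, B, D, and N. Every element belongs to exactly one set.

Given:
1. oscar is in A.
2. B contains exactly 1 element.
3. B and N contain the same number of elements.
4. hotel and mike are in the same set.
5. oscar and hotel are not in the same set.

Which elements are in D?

D = {hotel, mike}

From (1): oscar ∈ A.
(5): hotel ∉ A.
(4): mike matches hotel: mike ∉ A.
Suppose mike ∉ D: no assignment then satisfies all the clues, so mike ∈ D.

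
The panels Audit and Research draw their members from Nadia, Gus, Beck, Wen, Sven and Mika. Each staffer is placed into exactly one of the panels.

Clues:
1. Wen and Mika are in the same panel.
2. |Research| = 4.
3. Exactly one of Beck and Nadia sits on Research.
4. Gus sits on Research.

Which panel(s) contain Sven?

From (4): Gus ∈ Research.
Suppose Sven ∉ Audit: no assignment then satisfies all the clues, so Sven ∈ Audit.

Sven: Audit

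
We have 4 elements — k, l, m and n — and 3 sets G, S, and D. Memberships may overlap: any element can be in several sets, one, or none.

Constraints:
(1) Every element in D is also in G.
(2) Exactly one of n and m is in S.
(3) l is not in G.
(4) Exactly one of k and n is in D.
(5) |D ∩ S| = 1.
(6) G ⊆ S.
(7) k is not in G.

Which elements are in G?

G = {n}

From (3): l ∉ G.
From (7): k ∉ G.
(1) contrapositive: k ∉ D.
(1) contrapositive: l ∉ D.
(4) (exactly one): n ∈ D.
(1) with n ∈ D: n ∈ G.
(6) with n ∈ G: n ∈ S.
(2) (exactly one): m ∉ S.
(6) contrapositive: m ∉ G.
(1) contrapositive: m ∉ D.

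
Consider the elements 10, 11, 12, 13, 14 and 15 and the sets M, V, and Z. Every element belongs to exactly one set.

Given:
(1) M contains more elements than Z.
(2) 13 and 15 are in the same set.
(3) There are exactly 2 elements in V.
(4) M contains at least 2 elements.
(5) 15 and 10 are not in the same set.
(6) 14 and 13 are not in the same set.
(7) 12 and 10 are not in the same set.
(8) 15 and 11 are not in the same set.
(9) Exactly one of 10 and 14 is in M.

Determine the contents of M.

M = {11, 12, 14}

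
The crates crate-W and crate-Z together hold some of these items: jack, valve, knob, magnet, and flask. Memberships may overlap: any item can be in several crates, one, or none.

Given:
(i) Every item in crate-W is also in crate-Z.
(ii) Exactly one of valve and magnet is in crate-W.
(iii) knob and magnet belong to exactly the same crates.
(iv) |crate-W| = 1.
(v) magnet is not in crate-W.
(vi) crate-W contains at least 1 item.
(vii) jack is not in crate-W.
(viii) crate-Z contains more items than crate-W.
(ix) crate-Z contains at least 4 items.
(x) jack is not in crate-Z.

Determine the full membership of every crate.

From (v): magnet ∉ crate-W.
From (vii): jack ∉ crate-W.
From (x): jack ∉ crate-Z.
(ii) (exactly one): valve ∈ crate-W.
(iii): knob matches magnet: knob ∉ crate-W.
(iv): crate-W already has 1, so the rest are out.
(ix): only 4 candidates remain for crate-Z, so all are in.

crate-W = {valve}; crate-Z = {flask, knob, magnet, valve}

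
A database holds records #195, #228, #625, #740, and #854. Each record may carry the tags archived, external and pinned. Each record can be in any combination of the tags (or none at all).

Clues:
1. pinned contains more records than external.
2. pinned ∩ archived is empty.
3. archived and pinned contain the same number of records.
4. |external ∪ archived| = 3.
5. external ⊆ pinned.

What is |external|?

1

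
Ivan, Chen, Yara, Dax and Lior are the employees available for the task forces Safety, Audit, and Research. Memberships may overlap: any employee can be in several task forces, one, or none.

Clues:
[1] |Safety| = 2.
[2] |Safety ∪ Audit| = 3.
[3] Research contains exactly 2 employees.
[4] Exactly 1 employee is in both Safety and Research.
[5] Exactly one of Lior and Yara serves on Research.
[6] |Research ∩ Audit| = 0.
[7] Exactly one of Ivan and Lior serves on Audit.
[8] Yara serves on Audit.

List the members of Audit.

Audit = {Ivan, Yara}

From (8): Yara ∈ Audit.
Suppose Ivan ∉ Audit: no assignment then satisfies all the clues, so Ivan ∈ Audit.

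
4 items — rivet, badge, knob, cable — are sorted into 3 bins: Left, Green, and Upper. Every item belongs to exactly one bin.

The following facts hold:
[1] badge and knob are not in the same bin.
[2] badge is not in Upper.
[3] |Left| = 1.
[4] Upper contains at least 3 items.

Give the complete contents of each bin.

From (2): badge ∉ Upper.
(4): only 3 candidates remain for Upper, so all are in.
(3): only 1 candidates remain for Left, so all are in.

Left = {badge}; Green = {}; Upper = {cable, knob, rivet}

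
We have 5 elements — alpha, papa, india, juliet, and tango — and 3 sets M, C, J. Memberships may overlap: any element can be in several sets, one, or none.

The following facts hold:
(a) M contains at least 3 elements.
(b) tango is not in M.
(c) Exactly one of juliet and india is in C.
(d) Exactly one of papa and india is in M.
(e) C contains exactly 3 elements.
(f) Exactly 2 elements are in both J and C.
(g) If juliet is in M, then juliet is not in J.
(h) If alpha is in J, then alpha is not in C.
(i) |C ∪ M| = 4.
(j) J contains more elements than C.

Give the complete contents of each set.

M = {alpha, juliet, papa}; C = {juliet, papa, tango}; J = {alpha, india, papa, tango}

From (b): tango ∉ M.
Suppose alpha ∉ M: no assignment then satisfies all the clues, so alpha ∈ M.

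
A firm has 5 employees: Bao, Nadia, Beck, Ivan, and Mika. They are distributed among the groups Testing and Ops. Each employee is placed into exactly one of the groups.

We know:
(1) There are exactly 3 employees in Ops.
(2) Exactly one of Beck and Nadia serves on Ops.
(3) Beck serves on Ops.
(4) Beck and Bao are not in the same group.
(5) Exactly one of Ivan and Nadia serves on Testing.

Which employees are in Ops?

Ops = {Beck, Ivan, Mika}

From (3): Beck ∈ Ops.
(2) (exactly one): Nadia ∉ Ops.
(4): Bao ∉ Ops.
Only one group left: Bao ∈ Testing.
Only one group left: Nadia ∈ Testing.
(1): only 3 candidates remain for Ops, so all are in.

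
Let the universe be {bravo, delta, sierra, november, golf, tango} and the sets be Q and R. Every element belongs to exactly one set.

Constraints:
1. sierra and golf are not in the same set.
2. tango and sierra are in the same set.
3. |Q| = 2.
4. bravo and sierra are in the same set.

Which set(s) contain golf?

golf: Q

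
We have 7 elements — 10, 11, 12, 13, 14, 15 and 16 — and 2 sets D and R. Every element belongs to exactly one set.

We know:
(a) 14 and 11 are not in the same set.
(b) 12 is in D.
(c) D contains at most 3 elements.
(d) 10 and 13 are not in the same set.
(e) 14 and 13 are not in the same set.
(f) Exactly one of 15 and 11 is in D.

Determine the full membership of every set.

D = {11, 12, 13}; R = {10, 14, 15, 16}

From (b): 12 ∈ D.
Suppose 10 ∈ D: no assignment then satisfies all the clues, so 10 ∉ D.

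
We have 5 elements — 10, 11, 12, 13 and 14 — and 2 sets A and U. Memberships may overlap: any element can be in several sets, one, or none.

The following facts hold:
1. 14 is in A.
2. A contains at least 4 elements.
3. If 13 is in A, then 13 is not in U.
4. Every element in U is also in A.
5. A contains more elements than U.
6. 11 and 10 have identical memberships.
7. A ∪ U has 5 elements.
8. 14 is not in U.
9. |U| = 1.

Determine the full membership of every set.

A = {10, 11, 12, 13, 14}; U = {12}

From (1): 14 ∈ A.
From (8): 14 ∉ U.
Suppose 10 ∉ A: no assignment then satisfies all the clues, so 10 ∈ A.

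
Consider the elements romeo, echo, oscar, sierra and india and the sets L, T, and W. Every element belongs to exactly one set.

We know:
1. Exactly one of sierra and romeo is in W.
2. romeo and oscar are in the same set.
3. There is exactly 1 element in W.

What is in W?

W = {sierra}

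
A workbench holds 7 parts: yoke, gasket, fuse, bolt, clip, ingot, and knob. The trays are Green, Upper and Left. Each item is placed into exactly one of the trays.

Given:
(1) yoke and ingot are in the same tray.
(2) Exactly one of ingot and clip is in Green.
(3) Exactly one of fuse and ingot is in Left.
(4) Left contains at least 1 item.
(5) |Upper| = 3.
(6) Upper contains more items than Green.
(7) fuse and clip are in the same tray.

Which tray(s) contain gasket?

gasket: Upper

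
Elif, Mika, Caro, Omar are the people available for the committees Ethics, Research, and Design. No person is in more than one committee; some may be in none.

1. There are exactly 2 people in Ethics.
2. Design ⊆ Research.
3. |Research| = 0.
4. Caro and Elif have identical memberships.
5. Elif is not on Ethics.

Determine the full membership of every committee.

From (5): Elif ∉ Ethics.
(3): Research already has 0, so the rest are out.
(4): Caro matches Elif: Caro ∉ Ethics.
(1): only 2 candidates remain for Ethics, so all are in.
(2) contrapositive: Elif ∉ Design.
(2) contrapositive: Caro ∉ Design.

Ethics = {Mika, Omar}; Research = {}; Design = {}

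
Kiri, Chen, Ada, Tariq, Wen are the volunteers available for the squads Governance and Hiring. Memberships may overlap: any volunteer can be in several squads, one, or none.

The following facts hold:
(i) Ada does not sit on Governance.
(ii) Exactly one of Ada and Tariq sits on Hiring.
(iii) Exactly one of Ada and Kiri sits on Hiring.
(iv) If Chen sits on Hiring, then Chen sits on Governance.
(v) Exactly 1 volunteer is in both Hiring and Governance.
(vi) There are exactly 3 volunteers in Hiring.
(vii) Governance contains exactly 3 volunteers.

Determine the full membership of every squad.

Governance = {Chen, Kiri, Tariq}; Hiring = {Ada, Chen, Wen}

From (i): Ada ∉ Governance.
Suppose Kiri ∉ Governance: no assignment then satisfies all the clues, so Kiri ∈ Governance.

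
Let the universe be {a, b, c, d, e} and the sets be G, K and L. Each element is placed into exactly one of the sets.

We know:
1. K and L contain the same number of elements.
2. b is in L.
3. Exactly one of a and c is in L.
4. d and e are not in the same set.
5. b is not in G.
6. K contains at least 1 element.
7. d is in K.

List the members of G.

G = {e}

From (2): b ∈ L.
From (7): d ∈ K.
(4): e ∉ K.
Suppose a ∈ G: no assignment then satisfies all the clues, so a ∉ G.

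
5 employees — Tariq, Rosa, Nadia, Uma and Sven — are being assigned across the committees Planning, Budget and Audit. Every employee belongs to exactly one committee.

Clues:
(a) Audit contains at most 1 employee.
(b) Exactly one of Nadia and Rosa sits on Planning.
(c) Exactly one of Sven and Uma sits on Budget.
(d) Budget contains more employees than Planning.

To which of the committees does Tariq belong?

Tariq: Budget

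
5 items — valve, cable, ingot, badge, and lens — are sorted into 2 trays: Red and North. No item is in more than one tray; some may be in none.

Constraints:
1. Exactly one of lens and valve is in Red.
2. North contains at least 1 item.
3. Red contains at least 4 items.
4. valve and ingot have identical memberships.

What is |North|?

1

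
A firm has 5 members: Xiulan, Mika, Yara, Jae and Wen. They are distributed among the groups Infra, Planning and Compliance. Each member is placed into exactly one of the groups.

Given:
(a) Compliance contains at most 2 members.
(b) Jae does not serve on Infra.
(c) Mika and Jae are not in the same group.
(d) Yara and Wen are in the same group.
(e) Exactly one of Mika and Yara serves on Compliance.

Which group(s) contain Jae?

Jae: Planning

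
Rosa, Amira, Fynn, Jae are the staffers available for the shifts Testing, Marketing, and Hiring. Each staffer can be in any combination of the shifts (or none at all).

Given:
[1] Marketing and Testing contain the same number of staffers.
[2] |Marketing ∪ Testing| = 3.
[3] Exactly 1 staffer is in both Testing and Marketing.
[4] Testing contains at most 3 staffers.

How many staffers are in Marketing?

2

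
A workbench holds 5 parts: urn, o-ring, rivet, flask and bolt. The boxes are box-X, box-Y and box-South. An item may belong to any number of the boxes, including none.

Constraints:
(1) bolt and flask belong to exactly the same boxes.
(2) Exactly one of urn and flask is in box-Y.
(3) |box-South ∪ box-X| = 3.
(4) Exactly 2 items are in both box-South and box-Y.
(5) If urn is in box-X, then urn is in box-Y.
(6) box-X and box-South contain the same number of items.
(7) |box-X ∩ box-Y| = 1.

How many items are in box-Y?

2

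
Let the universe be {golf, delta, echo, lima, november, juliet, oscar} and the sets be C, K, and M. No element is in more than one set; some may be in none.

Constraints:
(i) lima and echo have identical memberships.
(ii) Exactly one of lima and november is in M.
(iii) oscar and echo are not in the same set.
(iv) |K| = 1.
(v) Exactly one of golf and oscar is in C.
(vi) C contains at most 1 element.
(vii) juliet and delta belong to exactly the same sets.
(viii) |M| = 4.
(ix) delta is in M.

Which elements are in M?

M = {delta, echo, juliet, lima}

From (ix): delta ∈ M.
(vii): juliet matches delta: juliet ∉ C.
(vii): juliet matches delta: juliet ∉ K.
(vii): juliet matches delta: juliet ∈ M.
Suppose golf ∈ M: no assignment then satisfies all the clues, so golf ∉ M.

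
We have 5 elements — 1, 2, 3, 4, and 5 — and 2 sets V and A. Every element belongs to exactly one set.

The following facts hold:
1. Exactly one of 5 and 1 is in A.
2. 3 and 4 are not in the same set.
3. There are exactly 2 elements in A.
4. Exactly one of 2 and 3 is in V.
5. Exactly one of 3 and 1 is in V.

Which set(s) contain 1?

1: V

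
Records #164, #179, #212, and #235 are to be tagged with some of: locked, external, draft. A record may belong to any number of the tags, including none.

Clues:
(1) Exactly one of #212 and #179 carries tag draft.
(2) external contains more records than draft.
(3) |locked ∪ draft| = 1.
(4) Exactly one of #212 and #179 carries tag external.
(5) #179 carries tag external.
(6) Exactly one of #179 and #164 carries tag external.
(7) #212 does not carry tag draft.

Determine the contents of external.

external = {#179, #235}

From (5): #179 ∈ external.
From (7): #212 ∉ draft.
(1) (exactly one): #179 ∈ draft.
(4) (exactly one): #212 ∉ external.
(6) (exactly one): #164 ∉ external.
Suppose #235 ∉ external: no assignment then satisfies all the clues, so #235 ∈ external.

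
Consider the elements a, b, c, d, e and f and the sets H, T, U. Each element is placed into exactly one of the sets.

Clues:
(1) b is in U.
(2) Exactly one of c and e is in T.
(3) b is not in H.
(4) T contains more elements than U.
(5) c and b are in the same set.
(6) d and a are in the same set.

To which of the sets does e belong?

From (1): b ∈ U.
(5): c matches b: c ∉ H.
(5): c matches b: c ∉ T.
(5): c matches b: c ∈ U.
(2) (exactly one): e ∈ T.

e: T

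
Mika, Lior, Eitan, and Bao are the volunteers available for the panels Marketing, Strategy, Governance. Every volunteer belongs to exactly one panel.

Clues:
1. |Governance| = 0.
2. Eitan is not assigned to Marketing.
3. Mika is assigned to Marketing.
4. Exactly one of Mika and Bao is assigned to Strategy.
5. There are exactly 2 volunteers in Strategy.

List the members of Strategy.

From (2): Eitan ∉ Marketing.
From (3): Mika ∈ Marketing.
(1): Governance already has 0, so the rest are out.
(4) (exactly one): Bao ∈ Strategy.
Only one panel left: Eitan ∈ Strategy.
(5): Strategy already has 2, so the rest are out.
Only one panel left: Lior ∈ Marketing.

Strategy = {Bao, Eitan}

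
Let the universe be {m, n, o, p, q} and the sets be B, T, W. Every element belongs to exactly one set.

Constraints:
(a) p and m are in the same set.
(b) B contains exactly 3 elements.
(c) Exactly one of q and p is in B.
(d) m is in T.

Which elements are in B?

B = {n, o, q}

From (d): m ∈ T.
(a): p matches m: p ∉ B.
(a): p matches m: p ∈ T.
(b): only 3 candidates remain for B, so all are in.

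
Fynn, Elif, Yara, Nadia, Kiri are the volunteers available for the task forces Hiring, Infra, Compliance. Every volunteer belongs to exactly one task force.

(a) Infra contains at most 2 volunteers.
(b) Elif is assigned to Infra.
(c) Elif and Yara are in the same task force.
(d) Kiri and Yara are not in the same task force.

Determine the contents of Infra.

Infra = {Elif, Yara}

From (b): Elif ∈ Infra.
(c): Yara matches Elif: Yara ∉ Hiring.
(c): Yara matches Elif: Yara ∈ Infra.
(d): Kiri ∉ Infra.
(a): Infra already has 2, so the rest are out.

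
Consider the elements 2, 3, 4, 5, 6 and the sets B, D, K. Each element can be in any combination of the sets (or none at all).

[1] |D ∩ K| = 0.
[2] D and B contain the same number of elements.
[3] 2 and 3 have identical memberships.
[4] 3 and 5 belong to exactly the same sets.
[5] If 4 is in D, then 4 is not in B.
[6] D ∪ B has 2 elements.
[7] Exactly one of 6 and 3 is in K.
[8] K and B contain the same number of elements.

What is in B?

B = {6}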